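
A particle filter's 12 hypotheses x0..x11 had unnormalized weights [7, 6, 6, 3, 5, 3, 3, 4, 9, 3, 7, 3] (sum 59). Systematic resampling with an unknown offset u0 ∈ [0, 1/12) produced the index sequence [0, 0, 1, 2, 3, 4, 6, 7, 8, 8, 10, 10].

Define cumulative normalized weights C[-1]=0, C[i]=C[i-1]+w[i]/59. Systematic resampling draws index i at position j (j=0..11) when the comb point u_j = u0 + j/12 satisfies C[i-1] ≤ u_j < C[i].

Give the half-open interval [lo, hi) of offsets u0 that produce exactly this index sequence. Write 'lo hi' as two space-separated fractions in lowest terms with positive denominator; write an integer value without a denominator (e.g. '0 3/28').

1/118 7/236

C = [7/59, 13/59, 19/59, 22/59, 27/59, 30/59, 33/59, 37/59, 46/59, 49/59, 56/59, 1]
j=0 picked index 0: u0 ∈ [0, 7/59)
j=1 picked index 0: u0 ∈ [-1/12, 25/708)
j=2 picked index 1: u0 ∈ [-17/354, 19/354)
j=3 picked index 2: u0 ∈ [-7/236, 17/236)
j=4 picked index 3: u0 ∈ [-2/177, 7/177)
j=5 picked index 4: u0 ∈ [-31/708, 29/708)
j=6 picked index 6: u0 ∈ [1/118, 7/118)
j=7 picked index 7: u0 ∈ [-17/708, 31/708)
j=8 picked index 8: u0 ∈ [-7/177, 20/177)
j=9 picked index 8: u0 ∈ [-29/236, 7/236)
j=10 picked index 10: u0 ∈ [-1/354, 41/354)
j=11 picked index 10: u0 ∈ [-61/708, 23/708)
intersection: [1/118, 7/236)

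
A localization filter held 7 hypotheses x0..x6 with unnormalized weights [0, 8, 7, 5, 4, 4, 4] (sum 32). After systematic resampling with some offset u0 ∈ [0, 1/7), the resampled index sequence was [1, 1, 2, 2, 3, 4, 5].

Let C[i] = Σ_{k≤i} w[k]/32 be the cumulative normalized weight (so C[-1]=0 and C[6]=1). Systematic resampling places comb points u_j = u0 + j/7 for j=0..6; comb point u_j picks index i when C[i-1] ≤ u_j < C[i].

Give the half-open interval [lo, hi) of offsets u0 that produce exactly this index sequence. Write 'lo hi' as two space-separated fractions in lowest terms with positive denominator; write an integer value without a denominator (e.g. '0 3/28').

C = [0, 1/4, 15/32, 5/8, 3/4, 7/8, 1]
j=0 picked index 1: u0 ∈ [0, 1/4)
j=1 picked index 1: u0 ∈ [-1/7, 3/28)
j=2 picked index 2: u0 ∈ [-1/28, 41/224)
j=3 picked index 2: u0 ∈ [-5/28, 9/224)
j=4 picked index 3: u0 ∈ [-23/224, 3/56)
j=5 picked index 4: u0 ∈ [-5/56, 1/28)
j=6 picked index 5: u0 ∈ [-3/28, 1/56)
intersection: [0, 1/56)

0 1/56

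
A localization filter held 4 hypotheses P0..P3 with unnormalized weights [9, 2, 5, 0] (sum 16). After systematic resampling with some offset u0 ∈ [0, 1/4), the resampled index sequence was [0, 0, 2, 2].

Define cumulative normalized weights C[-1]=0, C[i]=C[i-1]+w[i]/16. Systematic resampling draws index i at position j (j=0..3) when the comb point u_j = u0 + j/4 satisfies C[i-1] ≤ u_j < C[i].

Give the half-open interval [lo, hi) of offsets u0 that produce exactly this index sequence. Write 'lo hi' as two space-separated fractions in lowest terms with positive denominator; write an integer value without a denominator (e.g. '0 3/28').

3/16 1/4

C = [9/16, 11/16, 1, 1]
j=0 picked index 0: u0 ∈ [0, 9/16)
j=1 picked index 0: u0 ∈ [-1/4, 5/16)
j=2 picked index 2: u0 ∈ [3/16, 1/2)
j=3 picked index 2: u0 ∈ [-1/16, 1/4)
intersection: [3/16, 1/4)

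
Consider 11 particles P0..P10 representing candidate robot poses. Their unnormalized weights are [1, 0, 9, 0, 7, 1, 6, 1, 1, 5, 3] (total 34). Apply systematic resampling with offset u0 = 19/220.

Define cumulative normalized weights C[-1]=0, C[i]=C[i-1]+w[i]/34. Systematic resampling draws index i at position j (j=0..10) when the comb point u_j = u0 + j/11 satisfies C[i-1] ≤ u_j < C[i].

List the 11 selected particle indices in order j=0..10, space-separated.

C = [1/34, 1/34, 5/17, 5/17, 1/2, 9/17, 12/17, 25/34, 13/17, 31/34, 1]
j=0: u_0=19/220 ∈ [1/34, 5/17) → index 2
j=1: u_1=39/220 ∈ [1/34, 5/17) → index 2
j=2: u_2=59/220 ∈ [1/34, 5/17) → index 2
j=3: u_3=79/220 ∈ [5/17, 1/2) → index 4
j=4: u_4=9/20 ∈ [5/17, 1/2) → index 4
j=5: u_5=119/220 ∈ [9/17, 12/17) → index 6
j=6: u_6=139/220 ∈ [9/17, 12/17) → index 6
j=7: u_7=159/220 ∈ [12/17, 25/34) → index 7
j=8: u_8=179/220 ∈ [13/17, 31/34) → index 9
j=9: u_9=199/220 ∈ [13/17, 31/34) → index 9
j=10: u_10=219/220 ∈ [31/34, 1) → index 10

2 2 2 4 4 6 6 7 9 9 10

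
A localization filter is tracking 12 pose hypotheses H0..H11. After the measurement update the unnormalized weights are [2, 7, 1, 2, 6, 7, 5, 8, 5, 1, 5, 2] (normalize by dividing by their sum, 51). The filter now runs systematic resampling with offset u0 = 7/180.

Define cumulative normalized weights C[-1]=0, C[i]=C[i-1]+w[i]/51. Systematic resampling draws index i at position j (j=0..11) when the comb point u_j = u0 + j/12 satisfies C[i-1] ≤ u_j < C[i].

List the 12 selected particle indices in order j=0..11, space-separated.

C = [2/51, 3/17, 10/51, 4/17, 6/17, 25/51, 10/17, 38/51, 43/51, 44/51, 49/51, 1]
j=0: u_0=7/180 ∈ [0, 2/51) → index 0
j=1: u_1=11/90 ∈ [2/51, 3/17) → index 1
j=2: u_2=37/180 ∈ [10/51, 4/17) → index 3
j=3: u_3=13/45 ∈ [4/17, 6/17) → index 4
j=4: u_4=67/180 ∈ [6/17, 25/51) → index 5
j=5: u_5=41/90 ∈ [6/17, 25/51) → index 5
j=6: u_6=97/180 ∈ [25/51, 10/17) → index 6
j=7: u_7=28/45 ∈ [10/17, 38/51) → index 7
j=8: u_8=127/180 ∈ [10/17, 38/51) → index 7
j=9: u_9=71/90 ∈ [38/51, 43/51) → index 8
j=10: u_10=157/180 ∈ [44/51, 49/51) → index 10
j=11: u_11=43/45 ∈ [44/51, 49/51) → index 10

0 1 3 4 5 5 6 7 7 8 10 10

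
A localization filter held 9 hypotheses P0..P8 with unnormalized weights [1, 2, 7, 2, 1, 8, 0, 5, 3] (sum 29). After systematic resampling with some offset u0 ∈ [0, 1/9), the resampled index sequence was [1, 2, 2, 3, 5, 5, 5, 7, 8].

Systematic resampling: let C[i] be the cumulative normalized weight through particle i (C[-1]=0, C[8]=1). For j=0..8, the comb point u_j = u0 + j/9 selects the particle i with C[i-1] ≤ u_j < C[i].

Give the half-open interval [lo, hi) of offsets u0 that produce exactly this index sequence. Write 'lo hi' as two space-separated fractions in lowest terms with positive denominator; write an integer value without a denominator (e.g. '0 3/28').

C = [1/29, 3/29, 10/29, 12/29, 13/29, 21/29, 21/29, 26/29, 1]
j=0 picked index 1: u0 ∈ [1/29, 3/29)
j=1 picked index 2: u0 ∈ [-2/261, 61/261)
j=2 picked index 2: u0 ∈ [-31/261, 32/261)
j=3 picked index 3: u0 ∈ [1/87, 7/87)
j=4 picked index 5: u0 ∈ [1/261, 73/261)
j=5 picked index 5: u0 ∈ [-28/261, 44/261)
j=6 picked index 5: u0 ∈ [-19/87, 5/87)
j=7 picked index 7: u0 ∈ [-14/261, 31/261)
j=8 picked index 8: u0 ∈ [2/261, 1/9)
intersection: [1/29, 5/87)

1/29 5/87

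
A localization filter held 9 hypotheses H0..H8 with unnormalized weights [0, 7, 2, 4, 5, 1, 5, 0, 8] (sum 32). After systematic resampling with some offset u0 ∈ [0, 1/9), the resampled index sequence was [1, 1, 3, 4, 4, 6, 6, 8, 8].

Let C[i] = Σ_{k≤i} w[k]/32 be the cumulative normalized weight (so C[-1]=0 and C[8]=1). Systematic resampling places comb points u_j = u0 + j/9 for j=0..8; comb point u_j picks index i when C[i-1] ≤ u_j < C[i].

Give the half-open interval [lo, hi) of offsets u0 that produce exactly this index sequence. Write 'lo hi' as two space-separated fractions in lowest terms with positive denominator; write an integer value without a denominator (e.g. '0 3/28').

7/96 1/12

C = [0, 7/32, 9/32, 13/32, 9/16, 19/32, 3/4, 3/4, 1]
j=0 picked index 1: u0 ∈ [0, 7/32)
j=1 picked index 1: u0 ∈ [-1/9, 31/288)
j=2 picked index 3: u0 ∈ [17/288, 53/288)
j=3 picked index 4: u0 ∈ [7/96, 11/48)
j=4 picked index 4: u0 ∈ [-11/288, 17/144)
j=5 picked index 6: u0 ∈ [11/288, 7/36)
j=6 picked index 6: u0 ∈ [-7/96, 1/12)
j=7 picked index 8: u0 ∈ [-1/36, 2/9)
j=8 picked index 8: u0 ∈ [-5/36, 1/9)
intersection: [7/96, 1/12)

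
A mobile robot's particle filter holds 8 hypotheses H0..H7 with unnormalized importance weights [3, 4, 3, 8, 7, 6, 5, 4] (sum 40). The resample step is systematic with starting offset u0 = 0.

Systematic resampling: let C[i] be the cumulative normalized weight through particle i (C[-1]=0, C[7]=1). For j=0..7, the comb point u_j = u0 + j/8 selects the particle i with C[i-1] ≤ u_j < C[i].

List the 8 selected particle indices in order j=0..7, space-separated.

C = [3/40, 7/40, 1/4, 9/20, 5/8, 31/40, 9/10, 1]
j=0: u_0=0 ∈ [0, 3/40) → index 0
j=1: u_1=1/8 ∈ [3/40, 7/40) → index 1
j=2: u_2=1/4 ∈ [1/4, 9/20) → index 3
j=3: u_3=3/8 ∈ [1/4, 9/20) → index 3
j=4: u_4=1/2 ∈ [9/20, 5/8) → index 4
j=5: u_5=5/8 ∈ [5/8, 31/40) → index 5
j=6: u_6=3/4 ∈ [5/8, 31/40) → index 5
j=7: u_7=7/8 ∈ [31/40, 9/10) → index 6

0 1 3 3 4 5 5 6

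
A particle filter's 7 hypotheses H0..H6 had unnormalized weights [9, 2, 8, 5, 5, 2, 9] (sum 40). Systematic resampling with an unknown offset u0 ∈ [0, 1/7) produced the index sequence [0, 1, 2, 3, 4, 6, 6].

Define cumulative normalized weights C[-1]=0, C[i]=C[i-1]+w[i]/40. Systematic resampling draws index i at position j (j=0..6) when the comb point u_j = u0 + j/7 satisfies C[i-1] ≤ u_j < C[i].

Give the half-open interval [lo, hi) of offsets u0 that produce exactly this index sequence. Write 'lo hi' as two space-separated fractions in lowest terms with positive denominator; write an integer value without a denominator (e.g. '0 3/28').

23/280 37/280

C = [9/40, 11/40, 19/40, 3/5, 29/40, 31/40, 1]
j=0 picked index 0: u0 ∈ [0, 9/40)
j=1 picked index 1: u0 ∈ [23/280, 37/280)
j=2 picked index 2: u0 ∈ [-3/280, 53/280)
j=3 picked index 3: u0 ∈ [13/280, 6/35)
j=4 picked index 4: u0 ∈ [1/35, 43/280)
j=5 picked index 6: u0 ∈ [17/280, 2/7)
j=6 picked index 6: u0 ∈ [-23/280, 1/7)
intersection: [23/280, 37/280)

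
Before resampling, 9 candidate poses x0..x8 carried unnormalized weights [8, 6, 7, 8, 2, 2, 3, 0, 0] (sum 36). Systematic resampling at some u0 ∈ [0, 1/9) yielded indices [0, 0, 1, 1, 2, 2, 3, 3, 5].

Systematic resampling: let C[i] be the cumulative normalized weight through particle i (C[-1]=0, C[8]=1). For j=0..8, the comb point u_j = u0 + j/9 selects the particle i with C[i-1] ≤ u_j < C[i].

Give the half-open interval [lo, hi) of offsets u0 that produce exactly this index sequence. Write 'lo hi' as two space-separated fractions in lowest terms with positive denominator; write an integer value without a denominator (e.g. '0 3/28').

C = [2/9, 7/18, 7/12, 29/36, 31/36, 11/12, 1, 1, 1]
j=0 picked index 0: u0 ∈ [0, 2/9)
j=1 picked index 0: u0 ∈ [-1/9, 1/9)
j=2 picked index 1: u0 ∈ [0, 1/6)
j=3 picked index 1: u0 ∈ [-1/9, 1/18)
j=4 picked index 2: u0 ∈ [-1/18, 5/36)
j=5 picked index 2: u0 ∈ [-1/6, 1/36)
j=6 picked index 3: u0 ∈ [-1/12, 5/36)
j=7 picked index 3: u0 ∈ [-7/36, 1/36)
j=8 picked index 5: u0 ∈ [-1/36, 1/36)
intersection: [0, 1/36)

0 1/36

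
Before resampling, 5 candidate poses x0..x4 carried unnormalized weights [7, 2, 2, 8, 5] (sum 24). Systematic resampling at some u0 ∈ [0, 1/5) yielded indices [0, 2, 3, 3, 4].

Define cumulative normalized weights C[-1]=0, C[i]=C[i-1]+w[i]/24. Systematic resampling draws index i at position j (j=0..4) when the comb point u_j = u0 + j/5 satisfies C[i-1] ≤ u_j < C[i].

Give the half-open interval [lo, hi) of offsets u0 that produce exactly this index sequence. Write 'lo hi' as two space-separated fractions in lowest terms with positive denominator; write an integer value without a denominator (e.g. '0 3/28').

C = [7/24, 3/8, 11/24, 19/24, 1]
j=0 picked index 0: u0 ∈ [0, 7/24)
j=1 picked index 2: u0 ∈ [7/40, 31/120)
j=2 picked index 3: u0 ∈ [7/120, 47/120)
j=3 picked index 3: u0 ∈ [-17/120, 23/120)
j=4 picked index 4: u0 ∈ [-1/120, 1/5)
intersection: [7/40, 23/120)

7/40 23/120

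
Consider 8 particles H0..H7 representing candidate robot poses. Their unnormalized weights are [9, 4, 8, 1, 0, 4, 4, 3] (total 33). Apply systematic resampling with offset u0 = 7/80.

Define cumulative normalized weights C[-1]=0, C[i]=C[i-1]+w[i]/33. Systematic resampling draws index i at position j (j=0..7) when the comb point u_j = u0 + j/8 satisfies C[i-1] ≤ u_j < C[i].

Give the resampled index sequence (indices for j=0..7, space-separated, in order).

C = [3/11, 13/33, 7/11, 2/3, 2/3, 26/33, 10/11, 1]
j=0: u_0=7/80 ∈ [0, 3/11) → index 0
j=1: u_1=17/80 ∈ [0, 3/11) → index 0
j=2: u_2=27/80 ∈ [3/11, 13/33) → index 1
j=3: u_3=37/80 ∈ [13/33, 7/11) → index 2
j=4: u_4=47/80 ∈ [13/33, 7/11) → index 2
j=5: u_5=57/80 ∈ [2/3, 26/33) → index 5
j=6: u_6=67/80 ∈ [26/33, 10/11) → index 6
j=7: u_7=77/80 ∈ [10/11, 1) → index 7

0 0 1 2 2 5 6 7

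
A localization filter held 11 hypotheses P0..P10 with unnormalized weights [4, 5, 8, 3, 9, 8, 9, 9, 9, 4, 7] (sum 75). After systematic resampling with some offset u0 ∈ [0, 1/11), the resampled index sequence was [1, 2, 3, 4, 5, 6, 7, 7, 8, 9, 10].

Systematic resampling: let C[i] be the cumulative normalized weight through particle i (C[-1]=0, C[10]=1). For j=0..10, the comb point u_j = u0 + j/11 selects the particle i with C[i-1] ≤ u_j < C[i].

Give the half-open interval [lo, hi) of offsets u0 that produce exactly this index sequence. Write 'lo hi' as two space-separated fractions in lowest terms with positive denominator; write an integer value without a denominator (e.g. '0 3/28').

C = [4/75, 3/25, 17/75, 4/15, 29/75, 37/75, 46/75, 11/15, 64/75, 68/75, 1]
j=0 picked index 1: u0 ∈ [4/75, 3/25)
j=1 picked index 2: u0 ∈ [8/275, 112/825)
j=2 picked index 3: u0 ∈ [37/825, 14/165)
j=3 picked index 4: u0 ∈ [-1/165, 94/825)
j=4 picked index 5: u0 ∈ [19/825, 107/825)
j=5 picked index 6: u0 ∈ [32/825, 131/825)
j=6 picked index 7: u0 ∈ [56/825, 31/165)
j=7 picked index 7: u0 ∈ [-19/825, 16/165)
j=8 picked index 8: u0 ∈ [1/165, 104/825)
j=9 picked index 9: u0 ∈ [29/825, 73/825)
j=10 picked index 10: u0 ∈ [-2/825, 1/11)
intersection: [56/825, 14/165)

56/825 14/165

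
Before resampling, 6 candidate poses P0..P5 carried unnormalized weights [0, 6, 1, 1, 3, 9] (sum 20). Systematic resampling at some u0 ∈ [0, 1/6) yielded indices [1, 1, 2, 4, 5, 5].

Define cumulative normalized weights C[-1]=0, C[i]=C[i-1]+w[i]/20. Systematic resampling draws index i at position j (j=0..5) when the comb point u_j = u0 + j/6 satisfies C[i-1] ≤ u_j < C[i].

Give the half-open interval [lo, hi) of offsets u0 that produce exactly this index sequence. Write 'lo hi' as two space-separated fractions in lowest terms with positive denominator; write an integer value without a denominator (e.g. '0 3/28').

C = [0, 3/10, 7/20, 2/5, 11/20, 1]
j=0 picked index 1: u0 ∈ [0, 3/10)
j=1 picked index 1: u0 ∈ [-1/6, 2/15)
j=2 picked index 2: u0 ∈ [-1/30, 1/60)
j=3 picked index 4: u0 ∈ [-1/10, 1/20)
j=4 picked index 5: u0 ∈ [-7/60, 1/3)
j=5 picked index 5: u0 ∈ [-17/60, 1/6)
intersection: [0, 1/60)

0 1/60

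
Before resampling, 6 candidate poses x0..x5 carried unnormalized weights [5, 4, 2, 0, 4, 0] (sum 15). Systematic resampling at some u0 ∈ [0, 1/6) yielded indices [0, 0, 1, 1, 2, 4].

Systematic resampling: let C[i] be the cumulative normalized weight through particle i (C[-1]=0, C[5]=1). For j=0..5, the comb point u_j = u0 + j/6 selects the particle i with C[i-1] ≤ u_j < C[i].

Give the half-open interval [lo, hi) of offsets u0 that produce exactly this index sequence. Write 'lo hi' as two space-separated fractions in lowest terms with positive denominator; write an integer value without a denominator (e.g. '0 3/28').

C = [1/3, 3/5, 11/15, 11/15, 1, 1]
j=0 picked index 0: u0 ∈ [0, 1/3)
j=1 picked index 0: u0 ∈ [-1/6, 1/6)
j=2 picked index 1: u0 ∈ [0, 4/15)
j=3 picked index 1: u0 ∈ [-1/6, 1/10)
j=4 picked index 2: u0 ∈ [-1/15, 1/15)
j=5 picked index 4: u0 ∈ [-1/10, 1/6)
intersection: [0, 1/15)

0 1/15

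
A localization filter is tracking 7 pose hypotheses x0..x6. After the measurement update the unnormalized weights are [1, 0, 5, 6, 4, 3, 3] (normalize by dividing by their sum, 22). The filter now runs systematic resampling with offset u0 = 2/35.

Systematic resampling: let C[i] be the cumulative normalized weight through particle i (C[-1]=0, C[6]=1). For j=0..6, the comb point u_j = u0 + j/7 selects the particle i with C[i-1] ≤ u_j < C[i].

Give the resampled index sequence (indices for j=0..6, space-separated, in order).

2 2 3 3 4 5 6

C = [1/22, 1/22, 3/11, 6/11, 8/11, 19/22, 1]
j=0: u_0=2/35 ∈ [1/22, 3/11) → index 2
j=1: u_1=1/5 ∈ [1/22, 3/11) → index 2
j=2: u_2=12/35 ∈ [3/11, 6/11) → index 3
j=3: u_3=17/35 ∈ [3/11, 6/11) → index 3
j=4: u_4=22/35 ∈ [6/11, 8/11) → index 4
j=5: u_5=27/35 ∈ [8/11, 19/22) → index 5
j=6: u_6=32/35 ∈ [19/22, 1) → index 6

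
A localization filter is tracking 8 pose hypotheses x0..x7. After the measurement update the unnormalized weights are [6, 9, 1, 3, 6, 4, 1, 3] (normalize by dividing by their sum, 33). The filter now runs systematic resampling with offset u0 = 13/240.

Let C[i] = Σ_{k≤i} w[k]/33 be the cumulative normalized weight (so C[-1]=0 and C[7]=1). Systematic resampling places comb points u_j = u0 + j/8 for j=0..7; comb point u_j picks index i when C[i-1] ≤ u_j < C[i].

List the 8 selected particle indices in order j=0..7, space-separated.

0 0 1 1 3 4 5 7

C = [2/11, 5/11, 16/33, 19/33, 25/33, 29/33, 10/11, 1]
j=0: u_0=13/240 ∈ [0, 2/11) → index 0
j=1: u_1=43/240 ∈ [0, 2/11) → index 0
j=2: u_2=73/240 ∈ [2/11, 5/11) → index 1
j=3: u_3=103/240 ∈ [2/11, 5/11) → index 1
j=4: u_4=133/240 ∈ [16/33, 19/33) → index 3
j=5: u_5=163/240 ∈ [19/33, 25/33) → index 4
j=6: u_6=193/240 ∈ [25/33, 29/33) → index 5
j=7: u_7=223/240 ∈ [10/11, 1) → index 7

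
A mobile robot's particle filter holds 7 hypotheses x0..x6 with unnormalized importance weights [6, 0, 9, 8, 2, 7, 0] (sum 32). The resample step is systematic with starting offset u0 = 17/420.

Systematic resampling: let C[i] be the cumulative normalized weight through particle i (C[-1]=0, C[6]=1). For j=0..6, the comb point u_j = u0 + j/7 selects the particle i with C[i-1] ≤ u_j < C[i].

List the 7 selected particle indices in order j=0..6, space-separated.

0 0 2 3 3 4 5

C = [3/16, 3/16, 15/32, 23/32, 25/32, 1, 1]
j=0: u_0=17/420 ∈ [0, 3/16) → index 0
j=1: u_1=11/60 ∈ [0, 3/16) → index 0
j=2: u_2=137/420 ∈ [3/16, 15/32) → index 2
j=3: u_3=197/420 ∈ [15/32, 23/32) → index 3
j=4: u_4=257/420 ∈ [15/32, 23/32) → index 3
j=5: u_5=317/420 ∈ [23/32, 25/32) → index 4
j=6: u_6=377/420 ∈ [25/32, 1) → index 5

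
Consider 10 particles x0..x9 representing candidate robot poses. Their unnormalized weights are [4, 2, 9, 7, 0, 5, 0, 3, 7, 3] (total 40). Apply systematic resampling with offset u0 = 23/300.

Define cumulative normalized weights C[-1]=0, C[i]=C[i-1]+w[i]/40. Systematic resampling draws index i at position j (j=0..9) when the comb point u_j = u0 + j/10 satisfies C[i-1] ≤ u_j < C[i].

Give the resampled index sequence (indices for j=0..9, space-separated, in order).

C = [1/10, 3/20, 3/8, 11/20, 11/20, 27/40, 27/40, 3/4, 37/40, 1]
j=0: u_0=23/300 ∈ [0, 1/10) → index 0
j=1: u_1=53/300 ∈ [3/20, 3/8) → index 2
j=2: u_2=83/300 ∈ [3/20, 3/8) → index 2
j=3: u_3=113/300 ∈ [3/8, 11/20) → index 3
j=4: u_4=143/300 ∈ [3/8, 11/20) → index 3
j=5: u_5=173/300 ∈ [11/20, 27/40) → index 5
j=6: u_6=203/300 ∈ [27/40, 3/4) → index 7
j=7: u_7=233/300 ∈ [3/4, 37/40) → index 8
j=8: u_8=263/300 ∈ [3/4, 37/40) → index 8
j=9: u_9=293/300 ∈ [37/40, 1) → index 9

0 2 2 3 3 5 7 8 8 9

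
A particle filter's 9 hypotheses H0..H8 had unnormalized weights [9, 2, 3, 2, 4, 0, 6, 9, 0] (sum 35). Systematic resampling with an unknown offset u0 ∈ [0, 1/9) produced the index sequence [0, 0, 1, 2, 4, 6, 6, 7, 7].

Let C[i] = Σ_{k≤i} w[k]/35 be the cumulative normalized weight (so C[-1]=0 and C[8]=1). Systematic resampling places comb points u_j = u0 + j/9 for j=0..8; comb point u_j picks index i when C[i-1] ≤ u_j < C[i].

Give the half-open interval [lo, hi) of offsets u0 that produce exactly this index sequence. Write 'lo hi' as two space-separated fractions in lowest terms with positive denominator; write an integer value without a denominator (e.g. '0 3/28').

11/315 1/15

C = [9/35, 11/35, 2/5, 16/35, 4/7, 4/7, 26/35, 1, 1]
j=0 picked index 0: u0 ∈ [0, 9/35)
j=1 picked index 0: u0 ∈ [-1/9, 46/315)
j=2 picked index 1: u0 ∈ [11/315, 29/315)
j=3 picked index 2: u0 ∈ [-2/105, 1/15)
j=4 picked index 4: u0 ∈ [4/315, 8/63)
j=5 picked index 6: u0 ∈ [1/63, 59/315)
j=6 picked index 6: u0 ∈ [-2/21, 8/105)
j=7 picked index 7: u0 ∈ [-11/315, 2/9)
j=8 picked index 7: u0 ∈ [-46/315, 1/9)
intersection: [11/315, 1/15)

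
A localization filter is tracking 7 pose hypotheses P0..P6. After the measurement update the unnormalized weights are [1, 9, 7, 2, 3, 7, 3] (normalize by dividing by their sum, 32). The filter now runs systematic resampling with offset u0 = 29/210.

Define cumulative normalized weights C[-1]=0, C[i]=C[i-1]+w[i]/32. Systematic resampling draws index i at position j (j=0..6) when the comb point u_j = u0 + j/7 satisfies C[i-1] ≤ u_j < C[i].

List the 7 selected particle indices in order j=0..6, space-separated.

C = [1/32, 5/16, 17/32, 19/32, 11/16, 29/32, 1]
j=0: u_0=29/210 ∈ [1/32, 5/16) → index 1
j=1: u_1=59/210 ∈ [1/32, 5/16) → index 1
j=2: u_2=89/210 ∈ [5/16, 17/32) → index 2
j=3: u_3=17/30 ∈ [17/32, 19/32) → index 3
j=4: u_4=149/210 ∈ [11/16, 29/32) → index 5
j=5: u_5=179/210 ∈ [11/16, 29/32) → index 5
j=6: u_6=209/210 ∈ [29/32, 1) → index 6

1 1 2 3 5 5 6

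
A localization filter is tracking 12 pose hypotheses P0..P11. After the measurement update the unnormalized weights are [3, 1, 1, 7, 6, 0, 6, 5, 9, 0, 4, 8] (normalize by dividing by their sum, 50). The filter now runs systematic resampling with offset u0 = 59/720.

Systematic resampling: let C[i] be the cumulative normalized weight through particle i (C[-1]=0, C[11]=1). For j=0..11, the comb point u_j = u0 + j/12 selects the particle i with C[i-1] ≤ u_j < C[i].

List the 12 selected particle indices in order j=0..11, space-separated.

C = [3/50, 2/25, 1/10, 6/25, 9/25, 9/25, 12/25, 29/50, 19/25, 19/25, 21/25, 1]
j=0: u_0=59/720 ∈ [2/25, 1/10) → index 2
j=1: u_1=119/720 ∈ [1/10, 6/25) → index 3
j=2: u_2=179/720 ∈ [6/25, 9/25) → index 4
j=3: u_3=239/720 ∈ [6/25, 9/25) → index 4
j=4: u_4=299/720 ∈ [9/25, 12/25) → index 6
j=5: u_5=359/720 ∈ [12/25, 29/50) → index 7
j=6: u_6=419/720 ∈ [29/50, 19/25) → index 8
j=7: u_7=479/720 ∈ [29/50, 19/25) → index 8
j=8: u_8=539/720 ∈ [29/50, 19/25) → index 8
j=9: u_9=599/720 ∈ [19/25, 21/25) → index 10
j=10: u_10=659/720 ∈ [21/25, 1) → index 11
j=11: u_11=719/720 ∈ [21/25, 1) → index 11

2 3 4 4 6 7 8 8 8 10 11 11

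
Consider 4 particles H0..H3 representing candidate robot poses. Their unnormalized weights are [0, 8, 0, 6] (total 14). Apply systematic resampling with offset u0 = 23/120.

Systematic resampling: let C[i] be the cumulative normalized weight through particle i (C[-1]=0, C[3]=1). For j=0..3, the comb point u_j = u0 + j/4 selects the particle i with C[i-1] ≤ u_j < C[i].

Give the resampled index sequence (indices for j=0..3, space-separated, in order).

1 1 3 3

C = [0, 4/7, 4/7, 1]
j=0: u_0=23/120 ∈ [0, 4/7) → index 1
j=1: u_1=53/120 ∈ [0, 4/7) → index 1
j=2: u_2=83/120 ∈ [4/7, 1) → index 3
j=3: u_3=113/120 ∈ [4/7, 1) → index 3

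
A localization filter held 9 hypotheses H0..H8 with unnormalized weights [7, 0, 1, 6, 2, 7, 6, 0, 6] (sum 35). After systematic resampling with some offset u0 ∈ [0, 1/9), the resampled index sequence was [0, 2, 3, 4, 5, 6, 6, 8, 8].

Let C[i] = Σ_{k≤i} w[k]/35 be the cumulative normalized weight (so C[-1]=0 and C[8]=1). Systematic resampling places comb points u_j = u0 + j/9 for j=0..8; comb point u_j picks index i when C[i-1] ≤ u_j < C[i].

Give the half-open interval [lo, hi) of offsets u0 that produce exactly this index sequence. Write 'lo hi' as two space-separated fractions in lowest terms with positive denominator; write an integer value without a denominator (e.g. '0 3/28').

32/315 1/9

C = [1/5, 1/5, 8/35, 2/5, 16/35, 23/35, 29/35, 29/35, 1]
j=0 picked index 0: u0 ∈ [0, 1/5)
j=1 picked index 2: u0 ∈ [4/45, 37/315)
j=2 picked index 3: u0 ∈ [2/315, 8/45)
j=3 picked index 4: u0 ∈ [1/15, 13/105)
j=4 picked index 5: u0 ∈ [4/315, 67/315)
j=5 picked index 6: u0 ∈ [32/315, 86/315)
j=6 picked index 6: u0 ∈ [-1/105, 17/105)
j=7 picked index 8: u0 ∈ [16/315, 2/9)
j=8 picked index 8: u0 ∈ [-19/315, 1/9)
intersection: [32/315, 1/9)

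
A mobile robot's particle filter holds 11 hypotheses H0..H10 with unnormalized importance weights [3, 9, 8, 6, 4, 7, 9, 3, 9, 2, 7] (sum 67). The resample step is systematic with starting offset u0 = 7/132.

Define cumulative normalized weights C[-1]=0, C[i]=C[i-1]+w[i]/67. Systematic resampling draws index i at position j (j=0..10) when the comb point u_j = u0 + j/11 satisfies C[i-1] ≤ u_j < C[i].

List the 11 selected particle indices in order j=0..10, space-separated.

1 1 2 3 4 5 6 7 8 9 10

C = [3/67, 12/67, 20/67, 26/67, 30/67, 37/67, 46/67, 49/67, 58/67, 60/67, 1]
j=0: u_0=7/132 ∈ [3/67, 12/67) → index 1
j=1: u_1=19/132 ∈ [3/67, 12/67) → index 1
j=2: u_2=31/132 ∈ [12/67, 20/67) → index 2
j=3: u_3=43/132 ∈ [20/67, 26/67) → index 3
j=4: u_4=5/12 ∈ [26/67, 30/67) → index 4
j=5: u_5=67/132 ∈ [30/67, 37/67) → index 5
j=6: u_6=79/132 ∈ [37/67, 46/67) → index 6
j=7: u_7=91/132 ∈ [46/67, 49/67) → index 7
j=8: u_8=103/132 ∈ [49/67, 58/67) → index 8
j=9: u_9=115/132 ∈ [58/67, 60/67) → index 9
j=10: u_10=127/132 ∈ [60/67, 1) → index 10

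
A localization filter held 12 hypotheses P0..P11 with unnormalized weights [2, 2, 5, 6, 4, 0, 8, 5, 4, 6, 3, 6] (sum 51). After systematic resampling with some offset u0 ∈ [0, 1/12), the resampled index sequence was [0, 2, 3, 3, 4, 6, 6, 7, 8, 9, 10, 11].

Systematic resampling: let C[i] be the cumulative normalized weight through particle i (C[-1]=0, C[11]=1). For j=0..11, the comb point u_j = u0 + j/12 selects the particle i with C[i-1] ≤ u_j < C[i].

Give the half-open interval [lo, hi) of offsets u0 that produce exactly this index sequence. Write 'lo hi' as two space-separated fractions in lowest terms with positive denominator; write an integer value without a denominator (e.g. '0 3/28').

1/102 1/34

C = [2/51, 4/51, 3/17, 5/17, 19/51, 19/51, 9/17, 32/51, 12/17, 14/17, 15/17, 1]
j=0 picked index 0: u0 ∈ [0, 2/51)
j=1 picked index 2: u0 ∈ [-1/204, 19/204)
j=2 picked index 3: u0 ∈ [1/102, 13/102)
j=3 picked index 3: u0 ∈ [-5/68, 3/68)
j=4 picked index 4: u0 ∈ [-2/51, 2/51)
j=5 picked index 6: u0 ∈ [-3/68, 23/204)
j=6 picked index 6: u0 ∈ [-13/102, 1/34)
j=7 picked index 7: u0 ∈ [-11/204, 3/68)
j=8 picked index 8: u0 ∈ [-2/51, 2/51)
j=9 picked index 9: u0 ∈ [-3/68, 5/68)
j=10 picked index 10: u0 ∈ [-1/102, 5/102)
j=11 picked index 11: u0 ∈ [-7/204, 1/12)
intersection: [1/102, 1/34)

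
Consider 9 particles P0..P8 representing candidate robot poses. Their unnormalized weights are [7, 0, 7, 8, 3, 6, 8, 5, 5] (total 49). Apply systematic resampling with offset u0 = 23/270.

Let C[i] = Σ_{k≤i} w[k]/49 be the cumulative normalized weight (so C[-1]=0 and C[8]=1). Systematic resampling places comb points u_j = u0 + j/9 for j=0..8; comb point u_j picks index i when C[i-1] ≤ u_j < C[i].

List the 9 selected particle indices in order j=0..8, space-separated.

0 2 3 3 5 6 6 7 8

C = [1/7, 1/7, 2/7, 22/49, 25/49, 31/49, 39/49, 44/49, 1]
j=0: u_0=23/270 ∈ [0, 1/7) → index 0
j=1: u_1=53/270 ∈ [1/7, 2/7) → index 2
j=2: u_2=83/270 ∈ [2/7, 22/49) → index 3
j=3: u_3=113/270 ∈ [2/7, 22/49) → index 3
j=4: u_4=143/270 ∈ [25/49, 31/49) → index 5
j=5: u_5=173/270 ∈ [31/49, 39/49) → index 6
j=6: u_6=203/270 ∈ [31/49, 39/49) → index 6
j=7: u_7=233/270 ∈ [39/49, 44/49) → index 7
j=8: u_8=263/270 ∈ [44/49, 1) → index 8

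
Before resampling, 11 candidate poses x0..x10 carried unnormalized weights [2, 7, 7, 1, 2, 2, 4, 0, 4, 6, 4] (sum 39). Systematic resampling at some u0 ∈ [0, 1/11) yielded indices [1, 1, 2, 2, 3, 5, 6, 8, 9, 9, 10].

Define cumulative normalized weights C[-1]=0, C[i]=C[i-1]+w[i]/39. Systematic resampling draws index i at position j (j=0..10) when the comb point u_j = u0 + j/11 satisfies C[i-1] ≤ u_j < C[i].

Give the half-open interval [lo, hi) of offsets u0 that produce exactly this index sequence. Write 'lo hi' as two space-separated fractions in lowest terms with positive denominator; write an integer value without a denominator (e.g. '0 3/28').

2/39 31/429

C = [2/39, 3/13, 16/39, 17/39, 19/39, 7/13, 25/39, 25/39, 29/39, 35/39, 1]
j=0 picked index 1: u0 ∈ [2/39, 3/13)
j=1 picked index 1: u0 ∈ [-17/429, 20/143)
j=2 picked index 2: u0 ∈ [7/143, 98/429)
j=3 picked index 2: u0 ∈ [-6/143, 59/429)
j=4 picked index 3: u0 ∈ [20/429, 31/429)
j=5 picked index 5: u0 ∈ [14/429, 12/143)
j=6 picked index 6: u0 ∈ [-1/143, 41/429)
j=7 picked index 8: u0 ∈ [2/429, 46/429)
j=8 picked index 9: u0 ∈ [7/429, 73/429)
j=9 picked index 9: u0 ∈ [-32/429, 34/429)
j=10 picked index 10: u0 ∈ [-5/429, 1/11)
intersection: [2/39, 31/429)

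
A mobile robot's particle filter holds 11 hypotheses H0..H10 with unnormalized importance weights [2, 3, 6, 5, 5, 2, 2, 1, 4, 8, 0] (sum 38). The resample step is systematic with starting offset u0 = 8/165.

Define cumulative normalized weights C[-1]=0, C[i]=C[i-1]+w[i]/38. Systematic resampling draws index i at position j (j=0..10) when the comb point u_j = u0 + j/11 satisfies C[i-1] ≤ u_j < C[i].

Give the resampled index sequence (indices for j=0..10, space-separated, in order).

0 2 2 3 3 4 5 8 8 9 9

C = [1/19, 5/38, 11/38, 8/19, 21/38, 23/38, 25/38, 13/19, 15/19, 1, 1]
j=0: u_0=8/165 ∈ [0, 1/19) → index 0
j=1: u_1=23/165 ∈ [5/38, 11/38) → index 2
j=2: u_2=38/165 ∈ [5/38, 11/38) → index 2
j=3: u_3=53/165 ∈ [11/38, 8/19) → index 3
j=4: u_4=68/165 ∈ [11/38, 8/19) → index 3
j=5: u_5=83/165 ∈ [8/19, 21/38) → index 4
j=6: u_6=98/165 ∈ [21/38, 23/38) → index 5
j=7: u_7=113/165 ∈ [13/19, 15/19) → index 8
j=8: u_8=128/165 ∈ [13/19, 15/19) → index 8
j=9: u_9=13/15 ∈ [15/19, 1) → index 9
j=10: u_10=158/165 ∈ [15/19, 1) → index 9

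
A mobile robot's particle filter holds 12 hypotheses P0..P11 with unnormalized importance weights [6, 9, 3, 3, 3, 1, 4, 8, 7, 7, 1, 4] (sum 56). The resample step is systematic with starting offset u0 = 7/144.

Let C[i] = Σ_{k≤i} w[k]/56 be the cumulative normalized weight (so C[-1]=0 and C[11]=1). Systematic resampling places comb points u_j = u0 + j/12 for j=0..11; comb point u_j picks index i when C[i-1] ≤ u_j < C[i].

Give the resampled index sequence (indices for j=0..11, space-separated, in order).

0 1 1 2 4 6 7 7 8 9 9 11

C = [3/28, 15/56, 9/28, 3/8, 3/7, 25/56, 29/56, 37/56, 11/14, 51/56, 13/14, 1]
j=0: u_0=7/144 ∈ [0, 3/28) → index 0
j=1: u_1=19/144 ∈ [3/28, 15/56) → index 1
j=2: u_2=31/144 ∈ [3/28, 15/56) → index 1
j=3: u_3=43/144 ∈ [15/56, 9/28) → index 2
j=4: u_4=55/144 ∈ [3/8, 3/7) → index 4
j=5: u_5=67/144 ∈ [25/56, 29/56) → index 6
j=6: u_6=79/144 ∈ [29/56, 37/56) → index 7
j=7: u_7=91/144 ∈ [29/56, 37/56) → index 7
j=8: u_8=103/144 ∈ [37/56, 11/14) → index 8
j=9: u_9=115/144 ∈ [11/14, 51/56) → index 9
j=10: u_10=127/144 ∈ [11/14, 51/56) → index 9
j=11: u_11=139/144 ∈ [13/14, 1) → index 11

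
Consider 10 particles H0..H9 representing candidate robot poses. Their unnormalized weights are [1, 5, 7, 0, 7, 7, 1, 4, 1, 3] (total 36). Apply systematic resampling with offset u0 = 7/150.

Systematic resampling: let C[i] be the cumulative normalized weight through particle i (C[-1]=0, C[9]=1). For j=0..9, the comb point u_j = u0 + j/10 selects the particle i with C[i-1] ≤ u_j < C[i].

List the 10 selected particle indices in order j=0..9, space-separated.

C = [1/36, 1/6, 13/36, 13/36, 5/9, 3/4, 7/9, 8/9, 11/12, 1]
j=0: u_0=7/150 ∈ [1/36, 1/6) → index 1
j=1: u_1=11/75 ∈ [1/36, 1/6) → index 1
j=2: u_2=37/150 ∈ [1/6, 13/36) → index 2
j=3: u_3=26/75 ∈ [1/6, 13/36) → index 2
j=4: u_4=67/150 ∈ [13/36, 5/9) → index 4
j=5: u_5=41/75 ∈ [13/36, 5/9) → index 4
j=6: u_6=97/150 ∈ [5/9, 3/4) → index 5
j=7: u_7=56/75 ∈ [5/9, 3/4) → index 5
j=8: u_8=127/150 ∈ [7/9, 8/9) → index 7
j=9: u_9=71/75 ∈ [11/12, 1) → index 9

1 1 2 2 4 4 5 5 7 9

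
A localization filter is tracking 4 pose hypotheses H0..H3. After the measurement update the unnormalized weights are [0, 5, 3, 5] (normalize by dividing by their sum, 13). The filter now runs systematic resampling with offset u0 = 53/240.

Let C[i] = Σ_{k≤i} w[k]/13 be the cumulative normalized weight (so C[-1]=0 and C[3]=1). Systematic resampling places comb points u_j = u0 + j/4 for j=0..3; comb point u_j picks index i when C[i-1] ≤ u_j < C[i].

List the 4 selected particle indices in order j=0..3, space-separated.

1 2 3 3

C = [0, 5/13, 8/13, 1]
j=0: u_0=53/240 ∈ [0, 5/13) → index 1
j=1: u_1=113/240 ∈ [5/13, 8/13) → index 2
j=2: u_2=173/240 ∈ [8/13, 1) → index 3
j=3: u_3=233/240 ∈ [8/13, 1) → index 3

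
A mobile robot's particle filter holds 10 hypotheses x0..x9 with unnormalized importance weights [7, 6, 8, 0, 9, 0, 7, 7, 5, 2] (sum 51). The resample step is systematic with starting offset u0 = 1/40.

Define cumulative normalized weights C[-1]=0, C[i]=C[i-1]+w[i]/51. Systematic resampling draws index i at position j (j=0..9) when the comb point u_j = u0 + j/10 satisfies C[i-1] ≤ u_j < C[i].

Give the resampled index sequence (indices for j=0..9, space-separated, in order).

0 0 1 2 4 4 6 6 7 8

C = [7/51, 13/51, 7/17, 7/17, 10/17, 10/17, 37/51, 44/51, 49/51, 1]
j=0: u_0=1/40 ∈ [0, 7/51) → index 0
j=1: u_1=1/8 ∈ [0, 7/51) → index 0
j=2: u_2=9/40 ∈ [7/51, 13/51) → index 1
j=3: u_3=13/40 ∈ [13/51, 7/17) → index 2
j=4: u_4=17/40 ∈ [7/17, 10/17) → index 4
j=5: u_5=21/40 ∈ [7/17, 10/17) → index 4
j=6: u_6=5/8 ∈ [10/17, 37/51) → index 6
j=7: u_7=29/40 ∈ [10/17, 37/51) → index 6
j=8: u_8=33/40 ∈ [37/51, 44/51) → index 7
j=9: u_9=37/40 ∈ [44/51, 49/51) → index 8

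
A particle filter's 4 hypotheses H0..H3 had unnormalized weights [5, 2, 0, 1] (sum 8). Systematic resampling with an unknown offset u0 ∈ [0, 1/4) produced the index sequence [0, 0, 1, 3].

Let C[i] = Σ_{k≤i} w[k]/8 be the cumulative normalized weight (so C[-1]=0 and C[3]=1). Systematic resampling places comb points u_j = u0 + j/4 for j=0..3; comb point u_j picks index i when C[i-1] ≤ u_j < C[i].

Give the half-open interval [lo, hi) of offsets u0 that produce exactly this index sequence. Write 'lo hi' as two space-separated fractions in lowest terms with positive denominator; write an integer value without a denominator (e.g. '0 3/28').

C = [5/8, 7/8, 7/8, 1]
j=0 picked index 0: u0 ∈ [0, 5/8)
j=1 picked index 0: u0 ∈ [-1/4, 3/8)
j=2 picked index 1: u0 ∈ [1/8, 3/8)
j=3 picked index 3: u0 ∈ [1/8, 1/4)
intersection: [1/8, 1/4)

1/8 1/4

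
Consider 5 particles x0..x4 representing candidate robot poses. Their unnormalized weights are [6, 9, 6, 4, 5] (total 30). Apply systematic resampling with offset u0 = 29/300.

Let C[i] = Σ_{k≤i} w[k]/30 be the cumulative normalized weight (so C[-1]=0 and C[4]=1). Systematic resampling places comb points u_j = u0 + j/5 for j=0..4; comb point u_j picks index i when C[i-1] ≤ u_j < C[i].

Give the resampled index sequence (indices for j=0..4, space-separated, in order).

0 1 1 2 4

C = [1/5, 1/2, 7/10, 5/6, 1]
j=0: u_0=29/300 ∈ [0, 1/5) → index 0
j=1: u_1=89/300 ∈ [1/5, 1/2) → index 1
j=2: u_2=149/300 ∈ [1/5, 1/2) → index 1
j=3: u_3=209/300 ∈ [1/2, 7/10) → index 2
j=4: u_4=269/300 ∈ [5/6, 1) → index 4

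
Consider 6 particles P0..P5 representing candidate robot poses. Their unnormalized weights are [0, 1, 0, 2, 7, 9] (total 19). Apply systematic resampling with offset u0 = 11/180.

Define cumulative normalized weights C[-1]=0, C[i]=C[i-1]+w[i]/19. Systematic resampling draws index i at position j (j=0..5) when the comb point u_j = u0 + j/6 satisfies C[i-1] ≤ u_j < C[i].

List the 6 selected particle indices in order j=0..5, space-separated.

3 4 4 5 5 5

C = [0, 1/19, 1/19, 3/19, 10/19, 1]
j=0: u_0=11/180 ∈ [1/19, 3/19) → index 3
j=1: u_1=41/180 ∈ [3/19, 10/19) → index 4
j=2: u_2=71/180 ∈ [3/19, 10/19) → index 4
j=3: u_3=101/180 ∈ [10/19, 1) → index 5
j=4: u_4=131/180 ∈ [10/19, 1) → index 5
j=5: u_5=161/180 ∈ [10/19, 1) → index 5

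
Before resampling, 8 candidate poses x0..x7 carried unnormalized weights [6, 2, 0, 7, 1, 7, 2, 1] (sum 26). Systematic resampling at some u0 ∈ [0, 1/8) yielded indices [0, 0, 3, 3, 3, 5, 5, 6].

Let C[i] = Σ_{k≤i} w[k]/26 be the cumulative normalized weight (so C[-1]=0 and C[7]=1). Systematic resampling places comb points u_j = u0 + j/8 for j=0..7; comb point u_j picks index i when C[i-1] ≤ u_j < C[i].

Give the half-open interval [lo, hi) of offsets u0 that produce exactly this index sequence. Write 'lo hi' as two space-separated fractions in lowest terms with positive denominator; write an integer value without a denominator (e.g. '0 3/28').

3/52 1/13

C = [3/13, 4/13, 4/13, 15/26, 8/13, 23/26, 25/26, 1]
j=0 picked index 0: u0 ∈ [0, 3/13)
j=1 picked index 0: u0 ∈ [-1/8, 11/104)
j=2 picked index 3: u0 ∈ [3/52, 17/52)
j=3 picked index 3: u0 ∈ [-7/104, 21/104)
j=4 picked index 3: u0 ∈ [-5/26, 1/13)
j=5 picked index 5: u0 ∈ [-1/104, 27/104)
j=6 picked index 5: u0 ∈ [-7/52, 7/52)
j=7 picked index 6: u0 ∈ [1/104, 9/104)
intersection: [3/52, 1/13)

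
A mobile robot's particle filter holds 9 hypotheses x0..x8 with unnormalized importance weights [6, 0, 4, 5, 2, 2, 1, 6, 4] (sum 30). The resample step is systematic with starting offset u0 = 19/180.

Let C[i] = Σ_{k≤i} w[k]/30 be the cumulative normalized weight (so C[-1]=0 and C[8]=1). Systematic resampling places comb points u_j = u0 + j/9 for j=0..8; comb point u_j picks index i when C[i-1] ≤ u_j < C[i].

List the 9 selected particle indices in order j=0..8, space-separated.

C = [1/5, 1/5, 1/3, 1/2, 17/30, 19/30, 2/3, 13/15, 1]
j=0: u_0=19/180 ∈ [0, 1/5) → index 0
j=1: u_1=13/60 ∈ [1/5, 1/3) → index 2
j=2: u_2=59/180 ∈ [1/5, 1/3) → index 2
j=3: u_3=79/180 ∈ [1/3, 1/2) → index 3
j=4: u_4=11/20 ∈ [1/2, 17/30) → index 4
j=5: u_5=119/180 ∈ [19/30, 2/3) → index 6
j=6: u_6=139/180 ∈ [2/3, 13/15) → index 7
j=7: u_7=53/60 ∈ [13/15, 1) → index 8
j=8: u_8=179/180 ∈ [13/15, 1) → index 8

0 2 2 3 4 6 7 8 8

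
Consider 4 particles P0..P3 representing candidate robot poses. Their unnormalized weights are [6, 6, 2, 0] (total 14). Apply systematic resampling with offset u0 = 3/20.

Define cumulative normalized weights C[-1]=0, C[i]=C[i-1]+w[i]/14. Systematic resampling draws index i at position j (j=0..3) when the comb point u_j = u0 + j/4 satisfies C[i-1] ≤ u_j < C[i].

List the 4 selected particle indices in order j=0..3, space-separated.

C = [3/7, 6/7, 1, 1]
j=0: u_0=3/20 ∈ [0, 3/7) → index 0
j=1: u_1=2/5 ∈ [0, 3/7) → index 0
j=2: u_2=13/20 ∈ [3/7, 6/7) → index 1
j=3: u_3=9/10 ∈ [6/7, 1) → index 2

0 0 1 2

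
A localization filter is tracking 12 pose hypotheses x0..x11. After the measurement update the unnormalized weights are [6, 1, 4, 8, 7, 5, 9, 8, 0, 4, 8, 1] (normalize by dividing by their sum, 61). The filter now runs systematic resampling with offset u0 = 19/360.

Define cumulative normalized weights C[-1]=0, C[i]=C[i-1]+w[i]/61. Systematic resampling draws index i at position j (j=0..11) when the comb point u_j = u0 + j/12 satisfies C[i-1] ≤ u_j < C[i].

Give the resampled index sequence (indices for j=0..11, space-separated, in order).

C = [6/61, 7/61, 11/61, 19/61, 26/61, 31/61, 40/61, 48/61, 48/61, 52/61, 60/61, 1]
j=0: u_0=19/360 ∈ [0, 6/61) → index 0
j=1: u_1=49/360 ∈ [7/61, 11/61) → index 2
j=2: u_2=79/360 ∈ [11/61, 19/61) → index 3
j=3: u_3=109/360 ∈ [11/61, 19/61) → index 3
j=4: u_4=139/360 ∈ [19/61, 26/61) → index 4
j=5: u_5=169/360 ∈ [26/61, 31/61) → index 5
j=6: u_6=199/360 ∈ [31/61, 40/61) → index 6
j=7: u_7=229/360 ∈ [31/61, 40/61) → index 6
j=8: u_8=259/360 ∈ [40/61, 48/61) → index 7
j=9: u_9=289/360 ∈ [48/61, 52/61) → index 9
j=10: u_10=319/360 ∈ [52/61, 60/61) → index 10
j=11: u_11=349/360 ∈ [52/61, 60/61) → index 10

0 2 3 3 4 5 6 6 7 9 10 10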